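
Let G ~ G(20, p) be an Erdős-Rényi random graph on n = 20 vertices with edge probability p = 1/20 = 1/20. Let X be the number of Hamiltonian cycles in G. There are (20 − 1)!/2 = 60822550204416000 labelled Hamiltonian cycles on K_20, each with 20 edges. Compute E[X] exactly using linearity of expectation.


K_20 has (20 − 1)!/2 = 60822550204416000 labelled Hamiltonian cycles.
For each such Hamiltonian cycle H, let X_H = 1 if all 20 edges of H are present in G. Then P[X_H = 1] = p^{20} = (1/20)^{20} = 1/104857600000000000000000000.
By linearity of expectation: E[X] = Σ_H E[X_H] = 60822550204416000 · p^{20} = 60822550204416000 · 1/104857600000000000000000000 = 14849255421/25600000000000000000.
Numerically: E[X] ≈ 5.8e-10.

E[X] = 60822550204416000 · (1/20)^{20} = 14849255421/25600000000000000000 ≈ 5.8e-10.


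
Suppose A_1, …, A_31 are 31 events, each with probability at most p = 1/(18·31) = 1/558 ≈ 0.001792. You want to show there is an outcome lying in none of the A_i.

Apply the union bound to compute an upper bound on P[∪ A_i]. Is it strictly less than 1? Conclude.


Union bound: P[∪_{i=1}^{31} A_i] ≤ Σ_i P[A_i] ≤ 31·p = 31·(1/558) = 1/18.
Numerically: 1/18 ≈ 0.055556.
Is 1/18 < 1? YES.
Since P[∪ A_i] ≤ 1/18 < 1, the complement has P[∩ A_i^c] ≥ 1 − 1/18 = 17/18 > 0, so some outcome avoids every A_i.

31·p = 1/18 ≈ 0.055556; existence CERTIFIED by the union bound.


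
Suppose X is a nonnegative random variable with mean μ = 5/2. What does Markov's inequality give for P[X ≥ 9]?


μ = E[X] = 5/2, a = 9.
Markov: P[X ≥ 9] ≤ μ/a = (5/2)/9 = 5/18.
Numerically: ≈ 0.278.
(Since a = 9 > μ = 2.500, the bound 5/18 is < 1 and informative.)

P[X ≥ 9] ≤ 5/18 ≈ 0.278.


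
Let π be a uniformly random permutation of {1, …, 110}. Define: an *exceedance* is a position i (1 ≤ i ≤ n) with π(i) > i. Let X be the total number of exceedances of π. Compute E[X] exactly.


Write X = Σ_{i=1}^{110} X_i, where X_i = 1_{π(i) > i}.
For each fixed i, π(i) is uniform over {1, …, 110} (marginal of a uniform permutation), so P[π(i) > i] = (n − i)/n. Summing: Σ_{i=1}^{110} (n − i)/n = (0 + 1 + … + 109)/110 = 110(110 − 1)/(2·110) = (110 − 1)/2.
Hence E[X] = Σ_{i=1}^{110} (110 − i)/110 = 109/2 ≈ 54.500000.

E[X] = 109/2 = 54.500000.


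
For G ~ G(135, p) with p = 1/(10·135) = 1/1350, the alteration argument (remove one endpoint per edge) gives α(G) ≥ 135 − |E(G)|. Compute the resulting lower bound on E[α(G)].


E[|E(G)|] = C(135, 2)·p = 9045 · (1/1350) = 67/10.
E[α(G)] ≥ n − E[|E(G)|] = 135 − 67/10 = 1283/10.
Numerically: ≈ 128.30000.
(This is only a lower bound; the true E[α(G)] may be larger.)

E[α(G)] ≥ 1283/10 ≈ 128.30000.


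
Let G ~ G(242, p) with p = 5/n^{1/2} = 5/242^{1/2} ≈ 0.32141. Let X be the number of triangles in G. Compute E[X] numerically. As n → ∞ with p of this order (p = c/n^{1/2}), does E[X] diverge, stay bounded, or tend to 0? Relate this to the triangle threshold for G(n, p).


Number of potential triangles: C(242, 3) = 2332880.
Each occurs with probability p³ ≈ (0.32141)³ ≈ 3.3203737e-02.
By linearity: E[X] = C(242, 3)·p³ ≈ 2332880 · 3.3203737e-02 ≈ 77460.33376.
Since α = 1/2 < 1, p = c/n^{1/2} ≫ 1/n is above the triangle threshold p ~ 1/n. Asymptotically E[X] ~ (c³/6)·n^{3(1−α)} = (5³/6)·n^{1.5} → ∞; triangles are abundant w.h.p.

E[X] ≈ 77460.33376; in regime p = Θ(1/n^{1/2}) E[X] diverges (above the triangle threshold p ~ 1/n).


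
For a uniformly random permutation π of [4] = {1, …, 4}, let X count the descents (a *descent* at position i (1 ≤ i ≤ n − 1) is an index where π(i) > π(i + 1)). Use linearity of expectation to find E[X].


Write X = Σ X_I over i = 1, …, 3, with X_I the indicator of one descent.
There are 3 indicators.
For each fixed i, the pair (π(i), π(i+1)) is a uniformly random ordered pair of distinct values from {1, …, 4}; by symmetry P[π(i) > π(i+1)] = 1/2.
By linearity: E[X] = 3 · (1/2) = (4 − 1) · (1/2) = 3/2 ≈ 1.50000.

E[X] = 3/2 = 1.50000.


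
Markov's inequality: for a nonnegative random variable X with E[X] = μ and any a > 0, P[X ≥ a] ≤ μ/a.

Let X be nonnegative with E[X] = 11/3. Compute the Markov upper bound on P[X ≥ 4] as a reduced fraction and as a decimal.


μ = E[X] = 11/3, a = 4.
Markov: P[X ≥ 4] ≤ μ/a = (11/3)/4 = 11/12.
Numerically: ≈ 0.917.
(Since a = 4 > μ = 3.667, the bound 11/12 is < 1 and informative.)

P[X ≥ 4] ≤ 11/12 ≈ 0.917.


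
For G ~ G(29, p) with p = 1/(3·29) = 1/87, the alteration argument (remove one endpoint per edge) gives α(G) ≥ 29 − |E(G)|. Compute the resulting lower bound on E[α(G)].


E[|E(G)|] = C(29, 2)·p = 406 · (1/87) = 14/3.
E[α(G)] ≥ n − E[|E(G)|] = 29 − 14/3 = 73/3.
Numerically: ≈ 24.333333.
(This is only a lower bound; the true E[α(G)] may be larger.)

E[α(G)] ≥ 73/3 ≈ 24.333333.


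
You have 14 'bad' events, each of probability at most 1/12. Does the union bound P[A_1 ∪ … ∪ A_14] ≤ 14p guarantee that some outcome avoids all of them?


Union bound: P[∪_{i=1}^{14} A_i] ≤ Σ_i P[A_i] ≤ 14·p = 14·(1/12) = 7/6.
Numerically: 7/6 ≈ 1.1666667.
Is 7/6 < 1? NO.
Since the bound 7/6 is ≥ 1, the union bound is uninformative here; it does NOT by itself certify existence.

14·p = 7/6 ≈ 1.1666667; existence NOT certified by the union bound.


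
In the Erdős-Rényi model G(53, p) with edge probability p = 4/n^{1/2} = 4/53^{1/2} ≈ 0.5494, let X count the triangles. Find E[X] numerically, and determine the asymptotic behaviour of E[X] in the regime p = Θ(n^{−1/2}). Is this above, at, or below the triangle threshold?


Number of potential triangles: C(53, 3) = 23426.
Each occurs with probability p³ ≈ (0.5494)³ ≈ 1.658694e-01.
By linearity: E[X] = C(53, 3)·p³ ≈ 23426 · 1.658694e-01 ≈ 3885.6556.
Since α = 1/2 < 1, p = c/n^{1/2} ≫ 1/n is above the triangle threshold p ~ 1/n. Asymptotically E[X] ~ (c³/6)·n^{3(1−α)} = (4³/6)·n^{1.5} → ∞; triangles are abundant w.h.p.

E[X] ≈ 3885.6556; in regime p = Θ(1/n^{1/2}) E[X] diverges (above the triangle threshold p ~ 1/n).


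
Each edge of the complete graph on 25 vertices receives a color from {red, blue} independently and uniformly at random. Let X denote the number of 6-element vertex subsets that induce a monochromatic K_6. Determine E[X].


Let X = Σ_S X_S over the C(25, 6) = 177100 subsets S of size 6, where X_S = 1 if the K_6 on S is monochromatic.
For a fixed S, the K_6 on S has C(6, 2) = 15 edges. P[all 15 edges red] = (1/2)^15, and likewise for blue, so P[monochromatic] = 2·(1/2)^15 = 2^{1 − 15} = 1/16384.
By linearity: E[X] = C(25, 6) · 2^{1 − 15} = 177100 · 1/16384 = 44275/4096.
Numerically: E[X] ≈ 10.809326.

E[X] = C(25,6)·2^(1−C(6,2)) = 44275/4096 ≈ 10.809326.


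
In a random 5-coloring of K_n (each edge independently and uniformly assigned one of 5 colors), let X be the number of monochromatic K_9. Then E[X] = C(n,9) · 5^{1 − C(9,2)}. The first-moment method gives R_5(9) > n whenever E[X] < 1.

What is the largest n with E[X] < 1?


We need C(n, 9) · 5^{1 − 36} < 1, i.e. C(n, 9) < 5^{36 − 1} = 2910383045673370361328125.
Check values of n near the boundary:
  n = 2167: C(2167, 9) = 2855899084841489792706810; 2855899084841489792706810 < 2910383045673370361328125? YES
  n = 2168: C(2168, 9) = 2867804175977929537095120; 2867804175977929537095120 < 2910383045673370361328125? YES
  n = 2169: C(2169, 9) = 2879753360044504243499683; 2879753360044504243499683 < 2910383045673370361328125? YES
  n = 2170: C(2170, 9) = 2891746779868845075610510; 2891746779868845075610510 < 2910383045673370361328125? YES
  n = 2171: C(2171, 9) = 2903784578674959601827205; 2903784578674959601827205 < 2910383045673370361328125? YES
  n = 2172: C(2172, 9) = 2915866900084148060642020; 2915866900084148060642020 < 2910383045673370361328125? NO
The largest n with C(n, 9) < 2910383045673370361328125 is n = 2171 (where E[X] = 580756915734991920365441/582076609134674072265625 ≈ 0.9977). Hence R_5(9) > 2171, i.e. R_5(9) ≥ 2172.

Largest n = 2171; hence R_5(9) > 2171.


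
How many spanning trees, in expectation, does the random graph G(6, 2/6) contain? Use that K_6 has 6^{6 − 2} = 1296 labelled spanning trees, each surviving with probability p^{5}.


K_6 has 6^{6 − 2} = 1296 labelled spanning trees.
For each such spanning tree H, let X_H = 1 if all 5 edges of H are present in G. Then P[X_H = 1] = p^{5} = (1/3)^{5} = 1/243.
By linearity: E[X] = Σ_H E[X_H] = 1296 · p^{5} = 1296 · 1/243 = 16/3.
Numerically: E[X] ≈ 5.33333.

E[X] = 1296 · (1/3)^{5} = 16/3 ≈ 5.33333.


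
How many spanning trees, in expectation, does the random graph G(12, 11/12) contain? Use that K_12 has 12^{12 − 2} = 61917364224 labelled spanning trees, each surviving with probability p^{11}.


K_12 has 12^{12 − 2} = 61917364224 labelled spanning trees.
For each such spanning tree H, let X_H = 1 if all 11 edges of H are present in G. Then P[X_H = 1] = p^{11} = (11/12)^{11} = 285311670611/743008370688.
Summing the indicators: E[X] = Σ_H E[X_H] = 61917364224 · p^{11} = 61917364224 · 285311670611/743008370688 = 285311670611/12.
Numerically: E[X] ≈ 2.38e+10.

E[X] = 61917364224 · (11/12)^{11} = 285311670611/12 ≈ 2.38e+10.


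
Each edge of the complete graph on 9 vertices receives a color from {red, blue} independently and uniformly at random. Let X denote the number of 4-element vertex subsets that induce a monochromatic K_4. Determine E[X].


Let X = Σ_S X_S over the C(9, 4) = 126 subsets S of size 4, where X_S = 1 if the K_4 on S is monochromatic.
For a fixed S, the K_4 on S has C(4, 2) = 6 edges. P[all 6 edges red] = (1/2)^6, and likewise for blue, so P[monochromatic] = 2·(1/2)^6 = 2^{1 − 6} = 1/32.
By linearity of expectation: E[X] = C(9, 4) · 2^{1 − 6} = 126 · 1/32 = 63/16.
Numerically: E[X] ≈ 3.937500.

E[X] = C(9,4)·2^(1−C(4,2)) = 63/16 ≈ 3.937500.


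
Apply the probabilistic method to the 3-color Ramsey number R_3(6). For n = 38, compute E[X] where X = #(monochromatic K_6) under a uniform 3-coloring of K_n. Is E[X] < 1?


E[X] = C(38, 6) · 3^{1 − 15} = 2760681 · 3^{−14} = 2760681/4782969.
As a reduced fraction: E[X] = 920227/1594323 ≈ 0.5771898.
Is E[X] < 1? YES.
Since E[X] < 1, there exists a 3-coloring of K_{38} with no monochromatic K_6; hence R_3(6) > 38.

E[X] = 920227/1594323 ≈ 0.5771898; E[X] < 1, so R_3(6) > 38.


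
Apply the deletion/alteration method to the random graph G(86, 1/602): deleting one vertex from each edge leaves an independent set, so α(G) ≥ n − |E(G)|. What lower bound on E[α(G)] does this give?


E[|E(G)|] = C(86, 2)·p = 3655 · (1/602) = 85/14.
E[α(G)] ≥ n − E[|E(G)|] = 86 − 85/14 = 1119/14.
Numerically: ≈ 79.92857.
(This is only a lower bound; the true E[α(G)] may be larger.)

E[α(G)] ≥ 1119/14 ≈ 79.92857.


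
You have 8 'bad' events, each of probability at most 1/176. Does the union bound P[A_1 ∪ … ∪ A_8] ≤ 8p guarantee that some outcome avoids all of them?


Union bound: P[∪_{i=1}^{8} A_i] ≤ Σ_i P[A_i] ≤ 8·p = 8·(1/176) = 1/22.
Numerically: 1/22 ≈ 0.045455.
Is 1/22 < 1? YES.
Since P[∪ A_i] ≤ 1/22 < 1, the complement has P[∩ A_i^c] ≥ 1 − 1/22 = 21/22 > 0, so some outcome avoids every A_i.

8·p = 1/22 ≈ 0.045455; existence CERTIFIED by the union bound.


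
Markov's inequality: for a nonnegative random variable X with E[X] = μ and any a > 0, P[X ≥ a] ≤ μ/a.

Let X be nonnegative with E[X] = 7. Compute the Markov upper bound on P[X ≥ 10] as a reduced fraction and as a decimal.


μ = E[X] = 7, a = 10.
Markov: P[X ≥ 10] ≤ μ/a = (7)/10 = 7/10.
Numerically: ≈ 0.70000.
(Since a = 10 > μ = 7.00000, the bound 7/10 is < 1 and informative.)

P[X ≥ 10] ≤ 7/10 ≈ 0.70000.


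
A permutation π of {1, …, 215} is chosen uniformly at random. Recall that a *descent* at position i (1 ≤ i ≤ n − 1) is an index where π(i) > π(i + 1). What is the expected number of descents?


Write X = Σ X_I over i = 1, …, 214, with X_I the indicator of one descent.
There are 214 indicators.
For each fixed i, the pair (π(i), π(i+1)) is a uniformly random ordered pair of distinct values from {1, …, 215}; by symmetry P[π(i) > π(i+1)] = 1/2.
By linearity: E[X] = 214 · (1/2) = (215 − 1) · (1/2) = 107 ≈ 107.000.

E[X] = 107 = 107.000.


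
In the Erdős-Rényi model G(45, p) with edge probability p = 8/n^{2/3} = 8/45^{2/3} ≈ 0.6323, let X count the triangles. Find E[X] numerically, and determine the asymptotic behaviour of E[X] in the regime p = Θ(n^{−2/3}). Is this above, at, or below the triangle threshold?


Number of potential triangles: C(45, 3) = 14190.
Each occurs with probability p³ ≈ (0.6323)³ ≈ 2.528395e-01.
By linearity: E[X] = C(45, 3)·p³ ≈ 14190 · 2.528395e-01 ≈ 3587.7926.
Since α = 2/3 < 1, p = c/n^{2/3} ≫ 1/n is above the triangle threshold p ~ 1/n. Asymptotically E[X] ~ (c³/6)·n^{3(1−α)} = (8³/6)·n^{1} → ∞; triangles are abundant w.h.p.

E[X] ≈ 3587.7926; in regime p = Θ(1/n^{2/3}) E[X] diverges (above the triangle threshold p ~ 1/n).


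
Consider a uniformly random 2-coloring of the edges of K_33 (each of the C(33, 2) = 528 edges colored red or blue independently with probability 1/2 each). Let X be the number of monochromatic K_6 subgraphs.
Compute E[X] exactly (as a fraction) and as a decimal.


Let X = Σ_S X_S over the C(33, 6) = 1107568 subsets S of size 6, where X_S = 1 if the K_6 on S is monochromatic.
For a fixed S, the K_6 on S has C(6, 2) = 15 edges. P[all 15 edges red] = (1/2)^15, and likewise for blue, so P[monochromatic] = 2·(1/2)^15 = 2^{1 − 15} = 1/16384.
By linearity of expectation: E[X] = C(33, 6) · 2^{1 − 15} = 1107568 · 1/16384 = 69223/1024.
Numerically: E[X] ≈ 67.601.

E[X] = C(33,6)·2^(1−C(6,2)) = 69223/1024 ≈ 67.601.


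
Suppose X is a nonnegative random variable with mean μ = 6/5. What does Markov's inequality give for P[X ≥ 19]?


μ = E[X] = 6/5, a = 19.
Markov: P[X ≥ 19] ≤ μ/a = (6/5)/19 = 6/95.
Numerically: ≈ 0.06316.
(Since a = 19 > μ = 1.20000, the bound 6/95 is < 1 and informative.)

P[X ≥ 19] ≤ 6/95 ≈ 0.06316.


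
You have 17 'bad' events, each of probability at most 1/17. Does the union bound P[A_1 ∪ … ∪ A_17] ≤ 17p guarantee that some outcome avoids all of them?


Union bound: P[∪_{i=1}^{17} A_i] ≤ Σ_i P[A_i] ≤ 17·p = 17·(1/17) = 1.
Numerically: 1 ≈ 1.000000.
Is 1 < 1? NO.
Since the bound 1 is ≥ 1, the union bound is uninformative here; it does NOT by itself certify existence.

17·p = 1 ≈ 1.000000; existence NOT certified by the union bound.


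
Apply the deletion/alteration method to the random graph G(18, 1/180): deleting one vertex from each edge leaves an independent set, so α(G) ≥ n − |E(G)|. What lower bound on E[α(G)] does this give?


E[|E(G)|] = C(18, 2)·p = 153 · (1/180) = 17/20.
E[α(G)] ≥ n − E[|E(G)|] = 18 − 17/20 = 343/20.
Numerically: ≈ 17.15000.
(This is only a lower bound; the true E[α(G)] may be larger.)

E[α(G)] ≥ 343/20 ≈ 17.15000.


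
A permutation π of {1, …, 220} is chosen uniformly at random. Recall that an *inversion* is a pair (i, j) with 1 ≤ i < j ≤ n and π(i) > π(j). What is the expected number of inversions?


Write X = Σ X_I over the C(220, 2) = 24090 pairs i < j, with X_I the indicator of one inversion.
There are 24090 indicators.
For each fixed pair i < j, the values π(i) and π(j) are two distinct elements of {1, …, 220} in uniformly random order; by symmetry P[π(i) > π(j)] = 1/2.
By linearity: E[X] = 24090 · (1/2) = C(220, 2) · (1/2) = 24090/2 = 12045 ≈ 12045.000000.

E[X] = 12045 = 12045.000000.


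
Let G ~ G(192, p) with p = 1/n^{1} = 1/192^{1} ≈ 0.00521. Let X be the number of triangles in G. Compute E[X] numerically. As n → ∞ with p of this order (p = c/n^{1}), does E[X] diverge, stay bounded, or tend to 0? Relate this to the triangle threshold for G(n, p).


Number of potential triangles: C(192, 3) = 1161280.
Each occurs with probability p³ ≈ (0.00521)³ ≈ 1.41285e-07.
By linearity: E[X] = C(192, 3)·p³ ≈ 1161280 · 1.41285e-07 ≈ 0.164.
Here α = 1, so p = 1/n is exactly at the triangle threshold p ~ 1/n. Asymptotically E[X] → c³/6 = 1³/6 = 1/6 ≈ 0.167, a bounded constant. In this regime the triangle count is asymptotically Poisson(c³/6).

E[X] ≈ 0.164; in regime p = Θ(1/n^{1}) E[X] stays bounded (at the triangle threshold p ~ 1/n).


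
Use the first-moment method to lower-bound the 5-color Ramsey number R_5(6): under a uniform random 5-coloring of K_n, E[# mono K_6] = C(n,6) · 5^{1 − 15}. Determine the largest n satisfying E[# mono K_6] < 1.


We need C(n, 6) · 5^{1 − 15} < 1, i.e. C(n, 6) < 5^{15 − 1} = 6103515625.
Check values of n near the boundary:
  n = 128: C(128, 6) = 5423611200; 5423611200 < 6103515625? YES
  n = 129: C(129, 6) = 5688177600; 5688177600 < 6103515625? YES
  n = 130: C(130, 6) = 5963412000; 5963412000 < 6103515625? YES
  n = 131: C(131, 6) = 6249655776; 6249655776 < 6103515625? NO
The largest n with C(n, 6) < 6103515625 is n = 130 (where E[X] = 47707296/48828125 ≈ 0.9770454). Hence R_5(6) > 130, i.e. R_5(6) ≥ 131.

Largest n = 130; hence R_5(6) > 130.


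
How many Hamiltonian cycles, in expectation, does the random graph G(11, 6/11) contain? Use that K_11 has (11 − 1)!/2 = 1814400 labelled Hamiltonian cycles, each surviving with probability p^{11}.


K_11 has (11 − 1)!/2 = 1814400 labelled Hamiltonian cycles.
For each such Hamiltonian cycle H, let X_H = 1 if all 11 edges of H are present in G. Then P[X_H = 1] = p^{11} = (6/11)^{11} = 362797056/285311670611.
Summing the indicators: E[X] = Σ_H E[X_H] = 1814400 · p^{11} = 1814400 · 362797056/285311670611 = 658258978406400/285311670611.
Numerically: E[X] ≈ 2.31e+03.

E[X] = 1814400 · (6/11)^{11} = 658258978406400/285311670611 ≈ 2.31e+03.


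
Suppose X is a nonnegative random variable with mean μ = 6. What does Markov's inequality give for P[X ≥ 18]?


μ = E[X] = 6, a = 18.
Markov: P[X ≥ 18] ≤ μ/a = (6)/18 = 1/3.
Numerically: ≈ 0.333333.
(Since a = 18 > μ = 6.000000, the bound 1/3 is < 1 and informative.)

P[X ≥ 18] ≤ 1/3 ≈ 0.333333.


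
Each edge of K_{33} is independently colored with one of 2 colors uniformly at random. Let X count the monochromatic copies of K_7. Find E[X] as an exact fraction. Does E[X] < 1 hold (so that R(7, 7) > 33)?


E[X] = C(33, 7) · 2^{1 − 21} = 4272048 · 2^{−20} = 4272048/1048576.
As a reduced fraction: E[X] = 267003/65536 ≈ 4.074142.
Is E[X] < 1? NO.
Since E[X] ≥ 1, the first-moment bound is inconclusive at n = 33; it does NOT by itself certify R(7, 7) > 33.

E[X] = 267003/65536 ≈ 4.074142; E[X] ≥ 1; first-moment method inconclusive here.


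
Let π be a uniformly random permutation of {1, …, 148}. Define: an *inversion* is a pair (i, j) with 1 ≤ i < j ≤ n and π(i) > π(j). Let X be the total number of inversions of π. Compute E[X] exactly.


Write X = Σ X_I over the C(148, 2) = 10878 pairs i < j, with X_I the indicator of one inversion.
There are 10878 indicators.
For each fixed pair i < j, the values π(i) and π(j) are two distinct elements of {1, …, 148} in uniformly random order; by symmetry P[π(i) > π(j)] = 1/2.
By linearity: E[X] = 10878 · (1/2) = C(148, 2) · (1/2) = 10878/2 = 5439 ≈ 5439.00000.

E[X] = 5439 = 5439.00000.


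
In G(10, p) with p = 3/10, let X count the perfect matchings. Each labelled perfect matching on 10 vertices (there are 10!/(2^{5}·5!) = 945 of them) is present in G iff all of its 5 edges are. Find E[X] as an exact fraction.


K_10 has 10!/(2^{5}·5!) = 945 labelled perfect matchings.
For each such perfect matching H, let X_H = 1 if all 5 edges of H are present in G. Then P[X_H = 1] = p^{5} = (3/10)^{5} = 243/100000.
By linearity: E[X] = Σ_H E[X_H] = 945 · p^{5} = 945 · 243/100000 = 45927/20000.
Numerically: E[X] ≈ 2.3.

E[X] = 945 · (3/10)^{5} = 45927/20000 ≈ 2.3.


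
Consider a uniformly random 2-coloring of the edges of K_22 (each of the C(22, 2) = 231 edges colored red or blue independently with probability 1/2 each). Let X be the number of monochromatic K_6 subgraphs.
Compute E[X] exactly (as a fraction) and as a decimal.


Let X = Σ_S X_S over the C(22, 6) = 74613 subsets S of size 6, where X_S = 1 if the K_6 on S is monochromatic.
For a fixed S, the K_6 on S has C(6, 2) = 15 edges. P[all 15 edges red] = (1/2)^15, and likewise for blue, so P[monochromatic] = 2·(1/2)^15 = 2^{1 − 15} = 1/16384.
By linearity of expectation: E[X] = C(22, 6) · 2^{1 − 15} = 74613 · 1/16384 = 74613/16384.
Numerically: E[X] ≈ 4.554016.

E[X] = C(22,6)·2^(1−C(6,2)) = 74613/16384 ≈ 4.554016.


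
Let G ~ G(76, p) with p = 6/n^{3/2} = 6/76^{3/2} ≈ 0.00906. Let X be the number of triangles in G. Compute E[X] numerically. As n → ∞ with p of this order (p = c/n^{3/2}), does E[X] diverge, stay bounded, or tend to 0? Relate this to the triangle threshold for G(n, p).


Number of potential triangles: C(76, 3) = 70300.
Each occurs with probability p³ ≈ (0.00906)³ ≈ 7.42664e-07.
By linearity: E[X] = C(76, 3)·p³ ≈ 70300 · 7.42664e-07 ≈ 0.052.
Since α = 3/2 > 1, p = c/n^{3/2} = o(1/n) is below the triangle threshold p ~ 1/n. Asymptotically E[X] ~ (c³/6)·n^{3(1−α)} = (6³/6)·n^{-1.5} → 0, so by Markov's inequality G has no triangles w.h.p.

E[X] ≈ 0.052; in regime p = Θ(1/n^{3/2}) E[X] tends to 0 (below the triangle threshold p ~ 1/n).


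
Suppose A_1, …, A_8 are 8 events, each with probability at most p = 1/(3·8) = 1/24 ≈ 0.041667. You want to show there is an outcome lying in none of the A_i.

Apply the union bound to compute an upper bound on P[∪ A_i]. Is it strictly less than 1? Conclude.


Union bound: P[∪_{i=1}^{8} A_i] ≤ Σ_i P[A_i] ≤ 8·p = 8·(1/24) = 1/3.
Numerically: 1/3 ≈ 0.333333.
Is 1/3 < 1? YES.
Since P[∪ A_i] ≤ 1/3 < 1, the complement has P[∩ A_i^c] ≥ 1 − 1/3 = 2/3 > 0, so some outcome avoids every A_i.

8·p = 1/3 ≈ 0.333333; existence CERTIFIED by the union bound.


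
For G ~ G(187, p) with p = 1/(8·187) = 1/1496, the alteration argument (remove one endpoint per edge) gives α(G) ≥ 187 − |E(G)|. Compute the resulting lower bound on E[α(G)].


E[|E(G)|] = C(187, 2)·p = 17391 · (1/1496) = 93/8.
E[α(G)] ≥ n − E[|E(G)|] = 187 − 93/8 = 1403/8.
Numerically: ≈ 175.37500.
(This is only a lower bound; the true E[α(G)] may be larger.)

E[α(G)] ≥ 1403/8 ≈ 175.37500.


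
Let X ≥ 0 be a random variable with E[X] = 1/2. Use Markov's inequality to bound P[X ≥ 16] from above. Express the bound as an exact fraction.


μ = E[X] = 1/2, a = 16.
Markov: P[X ≥ 16] ≤ μ/a = (1/2)/16 = 1/32.
Numerically: ≈ 0.0312.
(Since a = 16 > μ = 0.5000, the bound 1/32 is < 1 and informative.)

P[X ≥ 16] ≤ 1/32 ≈ 0.0312.


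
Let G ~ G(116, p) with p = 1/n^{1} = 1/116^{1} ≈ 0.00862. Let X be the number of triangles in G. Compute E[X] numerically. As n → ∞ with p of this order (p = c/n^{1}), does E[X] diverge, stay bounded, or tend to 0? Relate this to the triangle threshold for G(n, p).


Number of potential triangles: C(116, 3) = 253460.
Each occurs with probability p³ ≈ (0.00862)³ ≈ 6.40658e-07.
By linearity: E[X] = C(116, 3)·p³ ≈ 253460 · 6.40658e-07 ≈ 0.162.
Here α = 1, so p = 1/n is exactly at the triangle threshold p ~ 1/n. Asymptotically E[X] → c³/6 = 1³/6 = 1/6 ≈ 0.167, a bounded constant. In this regime the triangle count is asymptotically Poisson(c³/6).

E[X] ≈ 0.162; in regime p = Θ(1/n^{1}) E[X] stays bounded (at the triangle threshold p ~ 1/n).


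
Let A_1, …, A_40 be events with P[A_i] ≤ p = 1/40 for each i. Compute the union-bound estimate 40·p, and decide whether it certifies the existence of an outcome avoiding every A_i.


Union bound: P[∪_{i=1}^{40} A_i] ≤ Σ_i P[A_i] ≤ 40·p = 40·(1/40) = 1.
Numerically: 1 ≈ 1.000000.
Is 1 < 1? NO.
Since the bound 1 is ≥ 1, the union bound is uninformative here; it does NOT by itself certify existence.

40·p = 1 ≈ 1.000000; existence NOT certified by the union bound.


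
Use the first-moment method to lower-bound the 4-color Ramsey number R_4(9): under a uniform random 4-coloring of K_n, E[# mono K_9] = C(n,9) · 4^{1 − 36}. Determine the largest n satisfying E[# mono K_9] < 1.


We need C(n, 9) · 4^{1 − 36} < 1, i.e. C(n, 9) < 4^{36 − 1} = 1180591620717411303424.
Check values of n near the boundary:
  n = 913: C(913, 9) = 1167605542753639808390; 1167605542753639808390 < 1180591620717411303424? YES
  n = 914: C(914, 9) = 1179217089587653905932; 1179217089587653905932 < 1180591620717411303424? YES
  n = 915: C(915, 9) = 1190931166636537885130; 1190931166636537885130 < 1180591620717411303424? NO
The largest n with C(n, 9) < 1180591620717411303424 is n = 914 (where E[X] = 294804272396913476483/295147905179352825856 ≈ 0.99884). Hence R_4(9) > 914, i.e. R_4(9) ≥ 915.

Largest n = 914; hence R_4(9) > 914.


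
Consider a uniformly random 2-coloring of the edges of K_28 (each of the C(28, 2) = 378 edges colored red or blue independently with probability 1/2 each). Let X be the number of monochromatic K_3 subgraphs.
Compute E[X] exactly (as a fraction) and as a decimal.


Let X = Σ_S X_S over the C(28, 3) = 3276 subsets S of size 3, where X_S = 1 if the K_3 on S is monochromatic.
For a fixed S, the K_3 on S has C(3, 2) = 3 edges. P[all 3 edges red] = (1/2)^3, and likewise for blue, so P[monochromatic] = 2·(1/2)^3 = 2^{1 − 3} = 1/4.
Summing: E[X] = C(28, 3) · 2^{1 − 3} = 3276 · 1/4 = 819.
Numerically: E[X] ≈ 819.000000.

E[X] = C(28,3)·2^(1−C(3,2)) = 819 ≈ 819.000000.


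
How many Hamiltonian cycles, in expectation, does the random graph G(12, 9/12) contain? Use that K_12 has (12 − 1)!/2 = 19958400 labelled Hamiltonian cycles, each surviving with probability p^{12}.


K_12 has (12 − 1)!/2 = 19958400 labelled Hamiltonian cycles.
For each such Hamiltonian cycle H, let X_H = 1 if all 12 edges of H are present in G. Then P[X_H = 1] = p^{12} = (3/4)^{12} = 531441/16777216.
By linearity: E[X] = Σ_H E[X_H] = 19958400 · p^{12} = 19958400 · 531441/16777216 = 82864937925/131072.
Numerically: E[X] ≈ 6.322e+05.

E[X] = 19958400 · (3/4)^{12} = 82864937925/131072 ≈ 6.322e+05.


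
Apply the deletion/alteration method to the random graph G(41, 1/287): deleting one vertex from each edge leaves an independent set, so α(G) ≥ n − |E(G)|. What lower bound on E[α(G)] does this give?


E[|E(G)|] = C(41, 2)·p = 820 · (1/287) = 20/7.
E[α(G)] ≥ n − E[|E(G)|] = 41 − 20/7 = 267/7.
Numerically: ≈ 38.1429.
(This is only a lower bound; the true E[α(G)] may be larger.)

E[α(G)] ≥ 267/7 ≈ 38.1429.


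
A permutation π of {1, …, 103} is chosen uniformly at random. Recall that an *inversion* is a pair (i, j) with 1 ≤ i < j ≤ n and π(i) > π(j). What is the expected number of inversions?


Write X = Σ X_I over the C(103, 2) = 5253 pairs i < j, with X_I the indicator of one inversion.
There are 5253 indicators.
For each fixed pair i < j, the values π(i) and π(j) are two distinct elements of {1, …, 103} in uniformly random order; by symmetry P[π(i) > π(j)] = 1/2.
By linearity: E[X] = 5253 · (1/2) = C(103, 2) · (1/2) = 5253/2 = 5253/2 ≈ 2626.5000.

E[X] = 5253/2 = 2626.5000.


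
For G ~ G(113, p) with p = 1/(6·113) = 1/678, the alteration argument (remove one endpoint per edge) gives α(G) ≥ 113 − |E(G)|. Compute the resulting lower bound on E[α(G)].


E[|E(G)|] = C(113, 2)·p = 6328 · (1/678) = 28/3.
E[α(G)] ≥ n − E[|E(G)|] = 113 − 28/3 = 311/3.
Numerically: ≈ 103.66667.
(This is only a lower bound; the true E[α(G)] may be larger.)

E[α(G)] ≥ 311/3 ≈ 103.66667.


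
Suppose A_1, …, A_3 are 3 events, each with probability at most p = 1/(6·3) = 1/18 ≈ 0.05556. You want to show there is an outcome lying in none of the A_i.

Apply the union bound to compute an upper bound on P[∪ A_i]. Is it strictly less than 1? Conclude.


Union bound: P[∪_{i=1}^{3} A_i] ≤ Σ_i P[A_i] ≤ 3·p = 3·(1/18) = 1/6.
Numerically: 1/6 ≈ 0.16667.
Is 1/6 < 1? YES.
Since P[∪ A_i] ≤ 1/6 < 1, the complement has P[∩ A_i^c] ≥ 1 − 1/6 = 5/6 > 0, so some outcome avoids every A_i.

3·p = 1/6 ≈ 0.16667; existence CERTIFIED by the union bound.


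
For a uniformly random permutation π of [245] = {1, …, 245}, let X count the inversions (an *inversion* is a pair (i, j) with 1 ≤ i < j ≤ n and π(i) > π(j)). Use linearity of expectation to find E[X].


Write X = Σ X_I over the C(245, 2) = 29890 pairs i < j, with X_I the indicator of one inversion.
There are 29890 indicators.
For each fixed pair i < j, the values π(i) and π(j) are two distinct elements of {1, …, 245} in uniformly random order; by symmetry P[π(i) > π(j)] = 1/2.
By linearity: E[X] = 29890 · (1/2) = C(245, 2) · (1/2) = 29890/2 = 14945 ≈ 14945.00000.

E[X] = 14945 = 14945.00000.


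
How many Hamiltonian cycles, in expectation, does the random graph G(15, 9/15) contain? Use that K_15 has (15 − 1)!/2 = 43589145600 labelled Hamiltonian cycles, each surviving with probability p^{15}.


K_15 has (15 − 1)!/2 = 43589145600 labelled Hamiltonian cycles.
For each such Hamiltonian cycle H, let X_H = 1 if all 15 edges of H are present in G. Then P[X_H = 1] = p^{15} = (3/5)^{15} = 14348907/30517578125.
By linearity of expectation: E[X] = Σ_H E[X_H] = 43589145600 · p^{15} = 43589145600 · 14348907/30517578125 = 25018263856954368/1220703125.
Numerically: E[X] ≈ 2.05e+07.

E[X] = 43589145600 · (3/5)^{15} = 25018263856954368/1220703125 ≈ 2.05e+07.


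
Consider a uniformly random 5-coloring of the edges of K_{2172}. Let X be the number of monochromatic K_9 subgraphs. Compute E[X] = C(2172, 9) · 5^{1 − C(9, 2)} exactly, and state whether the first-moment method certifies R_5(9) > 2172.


E[X] = C(2172, 9) · 5^{1 − 36} = 2915866900084148060642020 · 5^{−35} = 2915866900084148060642020/2910383045673370361328125.
As a reduced fraction: E[X] = 583173380016829612128404/582076609134674072265625 ≈ 1.001884.
Is E[X] < 1? NO.
Since E[X] ≥ 1, the first-moment bound is inconclusive at n = 2172; it does NOT by itself certify R_5(9) > 2172.

E[X] = 583173380016829612128404/582076609134674072265625 ≈ 1.001884; E[X] ≥ 1; first-moment method inconclusive here.


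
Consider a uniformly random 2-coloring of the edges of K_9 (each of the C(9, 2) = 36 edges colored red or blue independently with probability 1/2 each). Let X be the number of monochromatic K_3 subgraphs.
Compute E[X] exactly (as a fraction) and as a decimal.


Let X = Σ_S X_S over the C(9, 3) = 84 subsets S of size 3, where X_S = 1 if the K_3 on S is monochromatic.
For a fixed S, the K_3 on S has C(3, 2) = 3 edges. P[all 3 edges red] = (1/2)^3, and likewise for blue, so P[monochromatic] = 2·(1/2)^3 = 2^{1 − 3} = 1/4.
By linearity: E[X] = C(9, 3) · 2^{1 − 3} = 84 · 1/4 = 21.
Numerically: E[X] ≈ 21.000.

E[X] = C(9,3)·2^(1−C(3,2)) = 21 ≈ 21.000.


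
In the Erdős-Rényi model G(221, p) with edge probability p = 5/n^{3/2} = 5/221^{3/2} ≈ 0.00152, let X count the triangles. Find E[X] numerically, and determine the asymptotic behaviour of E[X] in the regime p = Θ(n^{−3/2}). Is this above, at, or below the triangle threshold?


Number of potential triangles: C(221, 3) = 1774630.
Each occurs with probability p³ ≈ (0.00152)³ ≈ 3.52488e-09.
By linearity: E[X] = C(221, 3)·p³ ≈ 1774630 · 3.52488e-09 ≈ 0.006.
Since α = 3/2 > 1, p = c/n^{3/2} = o(1/n) is below the triangle threshold p ~ 1/n. Asymptotically E[X] ~ (c³/6)·n^{3(1−α)} = (5³/6)·n^{-1.5} → 0, so by Markov's inequality G has no triangles w.h.p.

E[X] ≈ 0.006; in regime p = Θ(1/n^{3/2}) E[X] tends to 0 (below the triangle threshold p ~ 1/n).


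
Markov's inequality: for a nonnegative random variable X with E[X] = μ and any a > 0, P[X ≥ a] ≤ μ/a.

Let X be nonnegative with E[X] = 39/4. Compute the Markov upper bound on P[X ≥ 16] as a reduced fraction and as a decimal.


μ = E[X] = 39/4, a = 16.
Markov: P[X ≥ 16] ≤ μ/a = (39/4)/16 = 39/64.
Numerically: ≈ 0.609375.
(Since a = 16 > μ = 9.750000, the bound 39/64 is < 1 and informative.)

P[X ≥ 16] ≤ 39/64 ≈ 0.609375.


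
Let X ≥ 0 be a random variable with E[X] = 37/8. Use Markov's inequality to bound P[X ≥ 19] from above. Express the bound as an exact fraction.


μ = E[X] = 37/8, a = 19.
Markov: P[X ≥ 19] ≤ μ/a = (37/8)/19 = 37/152.
Numerically: ≈ 0.243421.
(Since a = 19 > μ = 4.625000, the bound 37/152 is < 1 and informative.)

P[X ≥ 19] ≤ 37/152 ≈ 0.243421.


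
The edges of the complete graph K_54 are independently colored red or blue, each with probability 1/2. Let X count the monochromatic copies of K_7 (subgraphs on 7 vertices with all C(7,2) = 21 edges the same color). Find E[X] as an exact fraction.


Let X = Σ_S X_S over the C(54, 7) = 177100560 subsets S of size 7, where X_S = 1 if the K_7 on S is monochromatic.
For a fixed S, the K_7 on S has C(7, 2) = 21 edges. P[all 21 edges red] = (1/2)^21, and likewise for blue, so P[monochromatic] = 2·(1/2)^21 = 2^{1 − 21} = 1/1048576.
By linearity: E[X] = C(54, 7) · 2^{1 − 21} = 177100560 · 1/1048576 = 11068785/65536.
Numerically: E[X] ≈ 168.89626.

E[X] = C(54,7)·2^(1−C(7,2)) = 11068785/65536 ≈ 168.89626.


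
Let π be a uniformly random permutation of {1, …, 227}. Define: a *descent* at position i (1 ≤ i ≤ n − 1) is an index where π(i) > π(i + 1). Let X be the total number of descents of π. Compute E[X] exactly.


Write X = Σ X_I over i = 1, …, 226, with X_I the indicator of one descent.
There are 226 indicators.
For each fixed i, the pair (π(i), π(i+1)) is a uniformly random ordered pair of distinct values from {1, …, 227}; by symmetry P[π(i) > π(i+1)] = 1/2.
By linearity: E[X] = 226 · (1/2) = (227 − 1) · (1/2) = 113 ≈ 113.0000.

E[X] = 113 = 113.0000.


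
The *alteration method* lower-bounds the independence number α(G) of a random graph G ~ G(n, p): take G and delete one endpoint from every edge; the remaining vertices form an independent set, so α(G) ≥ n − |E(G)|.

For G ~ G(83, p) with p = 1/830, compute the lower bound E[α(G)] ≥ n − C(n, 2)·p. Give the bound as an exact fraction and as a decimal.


E[|E(G)|] = C(83, 2)·p = 3403 · (1/830) = 41/10.
E[α(G)] ≥ n − E[|E(G)|] = 83 − 41/10 = 789/10.
Numerically: ≈ 78.900000.
(This is only a lower bound; the true E[α(G)] may be larger.)

E[α(G)] ≥ 789/10 ≈ 78.900000.


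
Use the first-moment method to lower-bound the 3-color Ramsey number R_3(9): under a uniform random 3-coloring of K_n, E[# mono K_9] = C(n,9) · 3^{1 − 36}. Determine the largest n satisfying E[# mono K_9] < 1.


We need C(n, 9) · 3^{1 − 36} < 1, i.e. C(n, 9) < 3^{36 − 1} = 50031545098999707.
Check values of n near the boundary:
  n = 297: C(297, 9) = 43842345008337645; 43842345008337645 < 50031545098999707? YES
  n = 298: C(298, 9) = 45207677551849890; 45207677551849890 < 50031545098999707? YES
  n = 299: C(299, 9) = 46610674441390059; 46610674441390059 < 50031545098999707? YES
  n = 300: C(300, 9) = 48052241692154700; 48052241692154700 < 50031545098999707? YES
  n = 301: C(301, 9) = 49533303936090975; 49533303936090975 < 50031545098999707? YES
  n = 302: C(302, 9) = 51054804739588650; 51054804739588650 < 50031545098999707? NO
  n = 303: C(303, 9) = 52617706925494425; 52617706925494425 < 50031545098999707? NO
  n = 304: C(304, 9) = 54222992899492560; 54222992899492560 < 50031545098999707? NO
The largest n with C(n, 9) < 50031545098999707 is n = 301 (where E[X] = 16511101312030325/16677181699666569 ≈ 0.990041). Hence R_3(9) > 301, i.e. R_3(9) ≥ 302.

Largest n = 301; hence R_3(9) > 301.


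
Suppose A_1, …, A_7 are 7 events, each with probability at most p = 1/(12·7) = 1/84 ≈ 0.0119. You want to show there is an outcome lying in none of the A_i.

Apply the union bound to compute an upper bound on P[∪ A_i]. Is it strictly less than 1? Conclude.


Union bound: P[∪_{i=1}^{7} A_i] ≤ Σ_i P[A_i] ≤ 7·p = 7·(1/84) = 1/12.
Numerically: 1/12 ≈ 0.0833.
Is 1/12 < 1? YES.
Since P[∪ A_i] ≤ 1/12 < 1, the complement has P[∩ A_i^c] ≥ 1 − 1/12 = 11/12 > 0, so some outcome avoids every A_i.

7·p = 1/12 ≈ 0.0833; existence CERTIFIED by the union bound.


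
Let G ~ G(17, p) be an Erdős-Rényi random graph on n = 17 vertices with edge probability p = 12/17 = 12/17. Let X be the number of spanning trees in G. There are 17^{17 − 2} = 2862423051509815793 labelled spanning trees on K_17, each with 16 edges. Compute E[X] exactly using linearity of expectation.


K_17 has 17^{17 − 2} = 2862423051509815793 labelled spanning trees.
For each such spanning tree H, let X_H = 1 if all 16 edges of H are present in G. Then P[X_H = 1] = p^{16} = (12/17)^{16} = 184884258895036416/48661191875666868481.
By linearity: E[X] = Σ_H E[X_H] = 2862423051509815793 · p^{16} = 2862423051509815793 · 184884258895036416/48661191875666868481 = 184884258895036416/17.
Numerically: E[X] ≈ 1.088e+16.

E[X] = 2862423051509815793 · (12/17)^{16} = 184884258895036416/17 ≈ 1.088e+16.


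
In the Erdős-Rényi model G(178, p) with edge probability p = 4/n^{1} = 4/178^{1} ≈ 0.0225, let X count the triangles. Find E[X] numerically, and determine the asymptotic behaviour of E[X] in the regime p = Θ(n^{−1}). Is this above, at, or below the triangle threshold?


Number of potential triangles: C(178, 3) = 924176.
Each occurs with probability p³ ≈ (0.0225)³ ≈ 1.13480e-05.
By linearity: E[X] = C(178, 3)·p³ ≈ 924176 · 1.13480e-05 ≈ 10.488.
Here α = 1, so p = 4/n is exactly at the triangle threshold p ~ 1/n. Asymptotically E[X] → c³/6 = 4³/6 = 32/3 ≈ 10.667, a bounded constant. In this regime the triangle count is asymptotically Poisson(c³/6).

E[X] ≈ 10.488; in regime p = Θ(1/n^{1}) E[X] stays bounded (at the triangle threshold p ~ 1/n).


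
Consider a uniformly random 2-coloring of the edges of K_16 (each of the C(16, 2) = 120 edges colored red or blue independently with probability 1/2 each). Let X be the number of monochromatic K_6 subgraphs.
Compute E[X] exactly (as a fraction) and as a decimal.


Let X = Σ_S X_S over the C(16, 6) = 8008 subsets S of size 6, where X_S = 1 if the K_6 on S is monochromatic.
For a fixed S, the K_6 on S has C(6, 2) = 15 edges. P[all 15 edges red] = (1/2)^15, and likewise for blue, so P[monochromatic] = 2·(1/2)^15 = 2^{1 − 15} = 1/16384.
Summing: E[X] = C(16, 6) · 2^{1 − 15} = 8008 · 1/16384 = 1001/2048.
Numerically: E[X] ≈ 0.488770.

E[X] = C(16,6)·2^(1−C(6,2)) = 1001/2048 ≈ 0.488770.


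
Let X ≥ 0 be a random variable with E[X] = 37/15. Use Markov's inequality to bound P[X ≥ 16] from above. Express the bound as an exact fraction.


μ = E[X] = 37/15, a = 16.
Markov: P[X ≥ 16] ≤ μ/a = (37/15)/16 = 37/240.
Numerically: ≈ 0.154.
(Since a = 16 > μ = 2.467, the bound 37/240 is < 1 and informative.)

P[X ≥ 16] ≤ 37/240 ≈ 0.154.


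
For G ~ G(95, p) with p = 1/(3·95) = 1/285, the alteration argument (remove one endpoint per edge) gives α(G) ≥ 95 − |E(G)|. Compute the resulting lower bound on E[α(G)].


E[|E(G)|] = C(95, 2)·p = 4465 · (1/285) = 47/3.
E[α(G)] ≥ n − E[|E(G)|] = 95 − 47/3 = 238/3.
Numerically: ≈ 79.333.
(This is only a lower bound; the true E[α(G)] may be larger.)

E[α(G)] ≥ 238/3 ≈ 79.333.


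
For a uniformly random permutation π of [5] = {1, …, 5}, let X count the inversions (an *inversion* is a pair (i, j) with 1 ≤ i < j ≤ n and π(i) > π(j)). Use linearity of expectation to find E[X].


Write X = Σ X_I over the C(5, 2) = 10 pairs i < j, with X_I the indicator of one inversion.
There are 10 indicators.
For each fixed pair i < j, the values π(i) and π(j) are two distinct elements of {1, …, 5} in uniformly random order; by symmetry P[π(i) > π(j)] = 1/2.
By linearity: E[X] = 10 · (1/2) = C(5, 2) · (1/2) = 10/2 = 5 ≈ 5.000.

E[X] = 5 = 5.000.
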